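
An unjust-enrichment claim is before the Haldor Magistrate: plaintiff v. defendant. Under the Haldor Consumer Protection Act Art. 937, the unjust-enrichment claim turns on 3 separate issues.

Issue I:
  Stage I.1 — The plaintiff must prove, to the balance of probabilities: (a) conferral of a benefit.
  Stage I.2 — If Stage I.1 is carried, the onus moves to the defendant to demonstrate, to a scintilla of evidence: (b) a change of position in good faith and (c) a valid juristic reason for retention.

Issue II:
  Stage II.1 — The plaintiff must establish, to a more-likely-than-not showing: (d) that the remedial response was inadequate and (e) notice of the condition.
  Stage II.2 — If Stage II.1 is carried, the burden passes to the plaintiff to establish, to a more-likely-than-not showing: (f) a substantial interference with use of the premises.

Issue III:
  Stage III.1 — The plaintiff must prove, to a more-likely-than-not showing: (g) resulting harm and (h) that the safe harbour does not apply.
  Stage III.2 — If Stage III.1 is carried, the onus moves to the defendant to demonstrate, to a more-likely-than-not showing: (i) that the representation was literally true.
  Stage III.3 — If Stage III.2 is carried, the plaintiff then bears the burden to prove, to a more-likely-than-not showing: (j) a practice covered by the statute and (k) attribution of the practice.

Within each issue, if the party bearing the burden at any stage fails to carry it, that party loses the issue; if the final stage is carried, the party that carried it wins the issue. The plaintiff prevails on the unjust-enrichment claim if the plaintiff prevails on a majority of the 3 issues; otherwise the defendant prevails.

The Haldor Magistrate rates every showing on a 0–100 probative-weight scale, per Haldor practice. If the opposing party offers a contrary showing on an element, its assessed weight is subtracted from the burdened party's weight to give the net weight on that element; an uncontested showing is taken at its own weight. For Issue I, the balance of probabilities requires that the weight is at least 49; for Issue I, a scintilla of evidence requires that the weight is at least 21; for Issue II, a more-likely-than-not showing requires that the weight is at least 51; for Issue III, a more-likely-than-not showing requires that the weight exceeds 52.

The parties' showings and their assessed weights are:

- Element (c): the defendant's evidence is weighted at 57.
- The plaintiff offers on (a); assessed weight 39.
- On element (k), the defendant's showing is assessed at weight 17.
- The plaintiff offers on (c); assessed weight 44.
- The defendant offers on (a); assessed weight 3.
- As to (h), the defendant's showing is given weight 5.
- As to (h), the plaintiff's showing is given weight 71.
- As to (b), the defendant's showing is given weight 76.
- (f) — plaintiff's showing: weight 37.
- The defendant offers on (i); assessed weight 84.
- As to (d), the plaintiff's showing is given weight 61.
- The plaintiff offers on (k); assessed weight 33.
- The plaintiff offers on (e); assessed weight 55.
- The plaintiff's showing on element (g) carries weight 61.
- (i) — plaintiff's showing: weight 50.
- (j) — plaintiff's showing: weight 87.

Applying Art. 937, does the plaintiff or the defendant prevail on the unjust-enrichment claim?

— Issue I —
At Stage I.1 the plaintiff must meet the balance of probabilities (weight is at least 49): on (a) the weight is 39 less the opposing 3 gives net 36, < 49, so (a) does not meet the standard.
  Stage I.1 not carried; the plaintiff fails its burden.
So the defendant prevails on this issue.
— Issue II —
Stage II.1 (plaintiff, a more-likely-than-not showing, weight is at least 51): (d) 61 ≥ 51 — meets; (e) 55 ≥ 51 — meets.
  Stage II.1 is satisfied; the plaintiff continues to bear the burden.
Stage II.2 (plaintiff, a more-likely-than-not showing, weight is at least 51): (f) 37 < 51 — fails.
  Not every element is met, so the plaintiff fails to carry Stage II.2.
The analysis ends at Stage II.2; the defendant prevails on this issue.
— Issue III —
At Stage III.1 the plaintiff must meet a more-likely-than-not showing (weight exceeds 52): on (g) the weight is 61, > 52, so (g) meets the standard; on (h) the weight is 71 less the opposing 5 gives net 66, which does exceed 52, so (h) meets the standard.
  Stage III.1 is satisfied; the onus moves to the defendant.
At Stage III.2 the defendant must meet a more-likely-than-not showing (weight exceeds 52): on (i) the weight is 84 less the opposing 50 gives net 34, which does not exceed 52, so (i) does not meet the standard.
  Not every element is met, so the defendant fails to carry Stage III.2.
The plaintiff prevails on this issue.
Per-issue: Issue I → defendant; Issue II → defendant; Issue III → plaintiff. The plaintiff must prevail on a majority of issues; overall, the defendant prevails.

defendant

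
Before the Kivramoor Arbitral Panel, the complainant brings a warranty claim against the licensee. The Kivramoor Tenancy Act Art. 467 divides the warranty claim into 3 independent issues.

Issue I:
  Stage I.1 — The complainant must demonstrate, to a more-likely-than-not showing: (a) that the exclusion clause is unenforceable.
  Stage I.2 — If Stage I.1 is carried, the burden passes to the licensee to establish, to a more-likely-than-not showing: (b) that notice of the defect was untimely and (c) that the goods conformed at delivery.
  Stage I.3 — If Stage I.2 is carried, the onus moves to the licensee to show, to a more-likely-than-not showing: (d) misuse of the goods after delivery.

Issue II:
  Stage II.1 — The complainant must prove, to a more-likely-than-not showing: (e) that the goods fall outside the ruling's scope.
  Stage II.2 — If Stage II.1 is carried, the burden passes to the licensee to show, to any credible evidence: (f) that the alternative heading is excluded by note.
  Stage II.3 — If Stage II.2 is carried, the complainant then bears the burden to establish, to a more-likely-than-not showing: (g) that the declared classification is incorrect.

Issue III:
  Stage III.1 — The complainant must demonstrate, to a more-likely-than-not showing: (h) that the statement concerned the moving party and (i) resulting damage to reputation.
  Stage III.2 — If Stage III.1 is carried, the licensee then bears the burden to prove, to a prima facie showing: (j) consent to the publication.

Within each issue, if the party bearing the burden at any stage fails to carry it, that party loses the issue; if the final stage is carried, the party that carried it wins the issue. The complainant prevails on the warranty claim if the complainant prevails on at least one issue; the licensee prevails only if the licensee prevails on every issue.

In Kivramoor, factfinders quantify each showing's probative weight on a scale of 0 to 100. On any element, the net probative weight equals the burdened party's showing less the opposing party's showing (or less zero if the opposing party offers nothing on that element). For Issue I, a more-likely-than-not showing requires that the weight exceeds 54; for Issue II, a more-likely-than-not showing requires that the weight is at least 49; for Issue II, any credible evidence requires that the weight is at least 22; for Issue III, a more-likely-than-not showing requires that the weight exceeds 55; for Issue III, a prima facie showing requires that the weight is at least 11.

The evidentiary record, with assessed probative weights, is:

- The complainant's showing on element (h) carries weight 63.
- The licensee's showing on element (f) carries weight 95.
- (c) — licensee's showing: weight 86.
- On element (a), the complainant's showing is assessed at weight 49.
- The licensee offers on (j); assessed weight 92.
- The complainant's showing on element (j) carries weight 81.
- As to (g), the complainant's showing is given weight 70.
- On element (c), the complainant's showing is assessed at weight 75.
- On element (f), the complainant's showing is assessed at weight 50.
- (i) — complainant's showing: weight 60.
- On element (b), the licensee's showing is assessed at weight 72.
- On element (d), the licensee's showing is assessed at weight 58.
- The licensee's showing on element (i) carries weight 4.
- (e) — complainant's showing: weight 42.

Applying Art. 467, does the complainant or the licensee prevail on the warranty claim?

licensee

— Issue I —
Stage I.1 — burden on complainant; standard: a more-likely-than-not showing (weight exceeds 54).
    (a): 49 ≤ 54 [not met]
  Not every element is met, so the complainant fails to carry Stage I.1.
So the licensee prevails on this issue.
— Issue II —
At Stage II.1 the complainant must meet a more-likely-than-not showing (weight is at least 49): on (e) the weight is 42, < 49, so (e) does not meet the standard.
  Not every element is met, so the complainant fails to carry Stage II.1.
The licensee prevails on this issue.
— Issue III —
Stage III.1 (complainant, a more-likely-than-not showing, weight exceeds 55): (h) 63 > 55 — meets; (i) net 60−4=56 > 55 — meets.
  Stage III.1 is satisfied; the onus moves to the licensee.
Stage III.2 (licensee, a prima facie showing, weight is at least 11): (j) net 92−81=11 ≥ 11 — meets.
  The licensee carries the last stage.
All stages carried — the licensee prevails on this issue.
Per-issue: Issue I → licensee; Issue II → licensee; Issue III → licensee. The complainant must prevail on at least one issue; overall, the licensee prevails.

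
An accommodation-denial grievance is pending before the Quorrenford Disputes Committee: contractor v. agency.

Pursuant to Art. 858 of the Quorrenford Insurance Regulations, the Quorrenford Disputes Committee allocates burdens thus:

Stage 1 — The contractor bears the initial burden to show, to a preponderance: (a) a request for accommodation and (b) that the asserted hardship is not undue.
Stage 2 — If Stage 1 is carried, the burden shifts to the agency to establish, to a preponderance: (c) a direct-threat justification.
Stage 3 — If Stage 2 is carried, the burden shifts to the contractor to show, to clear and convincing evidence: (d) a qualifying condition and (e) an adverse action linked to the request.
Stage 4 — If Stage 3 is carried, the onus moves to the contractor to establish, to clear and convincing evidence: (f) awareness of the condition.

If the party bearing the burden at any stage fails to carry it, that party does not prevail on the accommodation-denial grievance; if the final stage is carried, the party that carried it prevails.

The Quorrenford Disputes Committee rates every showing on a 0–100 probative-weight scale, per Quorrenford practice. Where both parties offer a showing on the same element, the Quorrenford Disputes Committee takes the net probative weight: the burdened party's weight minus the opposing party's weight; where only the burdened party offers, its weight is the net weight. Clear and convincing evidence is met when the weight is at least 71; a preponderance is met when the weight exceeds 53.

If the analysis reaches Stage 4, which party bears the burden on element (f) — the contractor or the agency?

contractor

Stage 4's rule assigns the burden to the contractor (to clear and convincing evidence).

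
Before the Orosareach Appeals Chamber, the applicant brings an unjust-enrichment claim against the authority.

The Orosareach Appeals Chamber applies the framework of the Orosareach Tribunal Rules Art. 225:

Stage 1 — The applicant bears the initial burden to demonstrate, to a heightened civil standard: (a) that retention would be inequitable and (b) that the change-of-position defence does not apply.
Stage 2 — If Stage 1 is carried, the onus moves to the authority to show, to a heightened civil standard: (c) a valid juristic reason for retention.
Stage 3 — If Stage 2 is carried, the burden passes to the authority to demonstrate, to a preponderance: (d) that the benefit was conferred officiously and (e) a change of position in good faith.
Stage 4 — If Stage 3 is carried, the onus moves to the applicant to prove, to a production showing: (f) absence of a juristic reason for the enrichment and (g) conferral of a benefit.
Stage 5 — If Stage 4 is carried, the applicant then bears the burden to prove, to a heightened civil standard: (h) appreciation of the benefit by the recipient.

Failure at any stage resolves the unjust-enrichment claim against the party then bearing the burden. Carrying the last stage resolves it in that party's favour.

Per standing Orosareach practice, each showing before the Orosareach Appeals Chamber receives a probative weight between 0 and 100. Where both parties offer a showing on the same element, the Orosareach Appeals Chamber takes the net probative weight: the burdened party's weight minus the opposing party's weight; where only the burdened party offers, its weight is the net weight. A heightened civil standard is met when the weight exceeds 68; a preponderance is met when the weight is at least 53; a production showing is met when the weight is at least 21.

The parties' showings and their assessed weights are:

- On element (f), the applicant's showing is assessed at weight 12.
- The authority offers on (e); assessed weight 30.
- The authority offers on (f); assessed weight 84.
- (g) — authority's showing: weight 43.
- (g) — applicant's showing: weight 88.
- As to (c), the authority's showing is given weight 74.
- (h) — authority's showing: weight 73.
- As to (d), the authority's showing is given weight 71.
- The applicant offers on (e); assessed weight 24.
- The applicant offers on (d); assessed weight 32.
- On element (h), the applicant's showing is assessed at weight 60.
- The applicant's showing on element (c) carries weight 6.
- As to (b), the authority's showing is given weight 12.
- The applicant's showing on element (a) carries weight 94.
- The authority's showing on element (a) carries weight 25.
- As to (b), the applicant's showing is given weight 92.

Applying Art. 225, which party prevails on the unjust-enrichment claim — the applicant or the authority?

applicant

Stage 1 — burden on applicant; standard: a heightened civil standard (weight exceeds 68).
    (a): 94 − 25 = 69 > 68 [met]
    (b): 92 − 12 = 80 > 68 [met]
  All elements met. The burden passes to the authority.
Stage 2 — burden on authority; standard: a heightened civil standard (weight exceeds 68).
    (c): 74 − 6 = 68 ≤ 68 [not met]
  Stage 2 not carried; the authority fails its burden.
The applicant prevails.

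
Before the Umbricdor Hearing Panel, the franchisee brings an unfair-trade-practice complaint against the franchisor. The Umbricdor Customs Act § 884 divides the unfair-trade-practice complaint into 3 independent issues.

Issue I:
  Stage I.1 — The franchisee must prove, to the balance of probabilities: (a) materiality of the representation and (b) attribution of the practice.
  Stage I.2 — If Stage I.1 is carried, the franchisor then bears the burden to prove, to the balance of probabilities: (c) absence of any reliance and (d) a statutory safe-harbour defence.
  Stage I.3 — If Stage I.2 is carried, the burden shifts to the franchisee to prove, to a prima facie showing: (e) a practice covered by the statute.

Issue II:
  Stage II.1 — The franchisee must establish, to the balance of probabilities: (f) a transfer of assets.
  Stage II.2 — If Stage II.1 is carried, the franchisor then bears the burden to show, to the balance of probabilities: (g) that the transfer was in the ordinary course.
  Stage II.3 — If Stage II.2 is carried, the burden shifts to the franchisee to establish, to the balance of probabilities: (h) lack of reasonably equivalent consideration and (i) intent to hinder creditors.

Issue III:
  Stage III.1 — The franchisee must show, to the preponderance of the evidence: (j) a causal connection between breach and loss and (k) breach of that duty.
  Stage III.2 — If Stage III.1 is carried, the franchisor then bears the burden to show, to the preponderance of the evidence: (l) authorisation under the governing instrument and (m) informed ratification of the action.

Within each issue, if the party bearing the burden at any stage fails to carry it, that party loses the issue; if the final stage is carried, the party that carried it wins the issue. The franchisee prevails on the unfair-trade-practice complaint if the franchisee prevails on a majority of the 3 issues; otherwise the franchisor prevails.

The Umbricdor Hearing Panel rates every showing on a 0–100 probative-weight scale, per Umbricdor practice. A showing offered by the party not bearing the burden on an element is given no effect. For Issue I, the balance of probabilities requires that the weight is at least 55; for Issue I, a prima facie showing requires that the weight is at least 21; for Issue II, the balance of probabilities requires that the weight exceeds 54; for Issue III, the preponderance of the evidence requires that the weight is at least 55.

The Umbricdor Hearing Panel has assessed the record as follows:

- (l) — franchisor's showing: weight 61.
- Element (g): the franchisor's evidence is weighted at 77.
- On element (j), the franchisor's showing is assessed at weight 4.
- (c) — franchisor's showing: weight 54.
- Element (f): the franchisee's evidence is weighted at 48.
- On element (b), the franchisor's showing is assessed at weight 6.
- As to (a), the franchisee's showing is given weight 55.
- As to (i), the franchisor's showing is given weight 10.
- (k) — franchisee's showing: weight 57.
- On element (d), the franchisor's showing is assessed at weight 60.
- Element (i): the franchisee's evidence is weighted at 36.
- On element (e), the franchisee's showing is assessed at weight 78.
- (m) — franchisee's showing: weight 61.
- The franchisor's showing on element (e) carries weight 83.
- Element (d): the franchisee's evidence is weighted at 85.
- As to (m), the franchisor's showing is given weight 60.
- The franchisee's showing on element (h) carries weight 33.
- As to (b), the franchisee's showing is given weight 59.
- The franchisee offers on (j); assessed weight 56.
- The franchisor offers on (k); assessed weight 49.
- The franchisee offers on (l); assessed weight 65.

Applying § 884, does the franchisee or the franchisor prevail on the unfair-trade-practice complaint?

franchisor

— Issue I —
At Stage I.1 the franchisee must meet the balance of probabilities (weight is at least 55): on (a) the weight is 55, ≥ 55, so (a) meets the standard; on (b) the weight is 59 (the franchisor's 6 is given no effect), which does reach 55, so (b) meets the standard.
  Stage I.1 carried; the burden shifts to the franchisor.
At Stage I.2 the franchisor must meet the balance of probabilities (weight is at least 55): on (c) the weight is 54, which does not reach 55, so (c) does not meet the standard; on (d) the weight is 60 (the franchisee's 85 is given no effect), which does reach 55, so (d) meets the standard.
  Not every element is met, so the franchisor fails to carry Stage I.2.
The analysis ends at Stage I.2; the franchisee prevails on this issue.
— Issue II —
Stage II.1 (franchisee, the balance of probabilities, weight exceeds 54): (f) 48 ≤ 54 — fails.
  The franchisee does not carry Stage II.1.
The franchisor prevails on this issue.
— Issue III —
At Stage III.1 the franchisee must meet the preponderance of the evidence (weight is at least 55): on (j) the weight is 56 (the franchisor's 4 is given no effect), ≥ 55, so (j) meets the standard; on (k) the weight is 57 (the franchisor's 49 is given no effect), which does reach 55, so (k) meets the standard.
  The franchisee carries Stage III.1; the franchisor now bears the burden.
At Stage III.2 the franchisor must meet the preponderance of the evidence (weight is at least 55): on (l) the weight is 61 (the franchisee's 65 is given no effect), which does reach 55, so (l) meets the standard; on (m) the weight is 60 (the franchisee's 61 is given no effect), ≥ 55, so (m) meets the standard.
  The franchisor carries the last stage.
With every stage satisfied, the franchisor prevails on this issue.
Per-issue: Issue I → franchisee; Issue II → franchisor; Issue III → franchisor. The franchisee must prevail on a majority of issues; overall, the franchisor prevails.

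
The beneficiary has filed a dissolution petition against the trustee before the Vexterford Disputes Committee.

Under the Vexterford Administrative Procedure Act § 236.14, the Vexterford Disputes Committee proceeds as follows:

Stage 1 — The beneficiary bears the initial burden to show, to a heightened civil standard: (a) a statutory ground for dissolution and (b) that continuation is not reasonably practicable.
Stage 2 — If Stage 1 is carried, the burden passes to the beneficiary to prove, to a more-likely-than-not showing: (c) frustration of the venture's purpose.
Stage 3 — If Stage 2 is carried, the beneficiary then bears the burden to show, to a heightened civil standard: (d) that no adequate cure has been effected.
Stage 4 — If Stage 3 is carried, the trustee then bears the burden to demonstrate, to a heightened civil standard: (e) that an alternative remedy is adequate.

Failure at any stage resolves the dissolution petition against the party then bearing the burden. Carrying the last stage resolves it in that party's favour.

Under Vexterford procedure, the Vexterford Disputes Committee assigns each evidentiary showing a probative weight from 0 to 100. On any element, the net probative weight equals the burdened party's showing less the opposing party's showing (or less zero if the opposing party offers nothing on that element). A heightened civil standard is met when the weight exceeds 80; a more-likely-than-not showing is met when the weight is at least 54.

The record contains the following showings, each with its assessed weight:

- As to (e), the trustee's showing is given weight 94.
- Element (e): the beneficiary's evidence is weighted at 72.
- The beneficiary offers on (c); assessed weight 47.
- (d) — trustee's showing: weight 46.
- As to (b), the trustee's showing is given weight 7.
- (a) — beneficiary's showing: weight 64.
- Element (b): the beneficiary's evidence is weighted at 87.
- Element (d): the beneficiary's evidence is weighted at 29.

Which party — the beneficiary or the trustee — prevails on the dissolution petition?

trustee

Stage 1 (beneficiary, a heightened civil standard, weight exceeds 80): (a) 64 ≤ 80 — fails; (b) net 87−7=80 ≤ 80 — fails.
  Stage 1 not carried; the beneficiary fails its burden.
So the trustee prevails.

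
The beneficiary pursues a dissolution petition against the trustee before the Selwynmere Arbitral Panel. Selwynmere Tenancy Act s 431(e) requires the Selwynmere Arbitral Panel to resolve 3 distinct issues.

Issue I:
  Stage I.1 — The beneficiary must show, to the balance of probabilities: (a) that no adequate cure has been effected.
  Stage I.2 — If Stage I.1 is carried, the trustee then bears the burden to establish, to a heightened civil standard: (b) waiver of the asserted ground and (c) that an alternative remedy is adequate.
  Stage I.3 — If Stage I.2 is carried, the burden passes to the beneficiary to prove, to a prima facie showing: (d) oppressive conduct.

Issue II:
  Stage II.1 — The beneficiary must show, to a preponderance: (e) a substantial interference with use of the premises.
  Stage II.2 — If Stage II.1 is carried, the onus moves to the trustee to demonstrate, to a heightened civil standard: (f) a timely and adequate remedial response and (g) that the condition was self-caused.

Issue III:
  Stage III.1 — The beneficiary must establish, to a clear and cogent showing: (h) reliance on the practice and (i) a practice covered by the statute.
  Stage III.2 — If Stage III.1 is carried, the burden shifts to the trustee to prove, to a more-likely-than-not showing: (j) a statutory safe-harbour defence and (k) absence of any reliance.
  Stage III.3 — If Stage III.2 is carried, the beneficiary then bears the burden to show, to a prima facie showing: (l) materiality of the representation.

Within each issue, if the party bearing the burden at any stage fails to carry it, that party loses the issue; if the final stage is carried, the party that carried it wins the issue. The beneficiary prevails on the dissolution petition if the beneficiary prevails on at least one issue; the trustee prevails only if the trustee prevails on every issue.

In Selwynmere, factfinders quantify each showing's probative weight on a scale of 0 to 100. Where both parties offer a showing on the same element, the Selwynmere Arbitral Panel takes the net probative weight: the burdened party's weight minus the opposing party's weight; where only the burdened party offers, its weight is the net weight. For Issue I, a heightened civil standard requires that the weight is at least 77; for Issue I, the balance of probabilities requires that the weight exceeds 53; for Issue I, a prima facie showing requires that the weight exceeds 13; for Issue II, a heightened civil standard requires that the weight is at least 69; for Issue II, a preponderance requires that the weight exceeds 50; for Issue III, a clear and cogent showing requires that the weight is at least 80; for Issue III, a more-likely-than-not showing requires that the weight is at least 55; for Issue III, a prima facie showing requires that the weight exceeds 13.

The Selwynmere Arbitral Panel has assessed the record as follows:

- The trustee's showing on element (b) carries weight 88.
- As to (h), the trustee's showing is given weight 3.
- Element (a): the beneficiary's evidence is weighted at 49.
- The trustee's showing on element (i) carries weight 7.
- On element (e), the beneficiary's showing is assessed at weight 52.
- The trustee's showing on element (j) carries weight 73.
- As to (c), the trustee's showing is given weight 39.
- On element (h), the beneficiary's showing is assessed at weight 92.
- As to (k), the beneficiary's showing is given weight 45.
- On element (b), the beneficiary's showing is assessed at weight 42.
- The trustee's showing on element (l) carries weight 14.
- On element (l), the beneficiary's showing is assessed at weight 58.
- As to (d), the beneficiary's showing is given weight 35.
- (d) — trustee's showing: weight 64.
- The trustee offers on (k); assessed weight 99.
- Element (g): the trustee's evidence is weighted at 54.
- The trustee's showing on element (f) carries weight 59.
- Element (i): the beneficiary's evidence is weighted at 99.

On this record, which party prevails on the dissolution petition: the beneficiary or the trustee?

beneficiary

— Issue I —
Stage I.1 — burden on beneficiary; standard: the balance of probabilities (weight exceeds 53).
    (a): 49 ≤ 53 [not met]
  Not every element is met, so the beneficiary fails to carry Stage I.1.
The analysis ends at Stage I.1; the trustee prevails on this issue.
— Issue II —
At Stage II.1 the beneficiary must meet a preponderance (weight exceeds 50): on (e) the weight is 52, which does exceed 50, so (e) meets the standard.
  The beneficiary carries Stage II.1; the trustee now bears the burden.
At Stage II.2 the trustee must meet a heightened civil standard (weight is at least 69): on (f) the weight is 59, < 69, so (f) does not meet the standard; on (g) the weight is 54, which does not reach 69, so (g) does not meet the standard.
  Not every element is met, so the trustee fails to carry Stage II.2.
So the beneficiary prevails on this issue.
— Issue III —
Stage III.1 (beneficiary, a clear and cogent showing, weight is at least 80): (h) net 92−3=89 ≥ 80 — meets; (i) net 99−7=92 ≥ 80 — meets.
  The beneficiary carries Stage III.1; the trustee now bears the burden.
Stage III.2 (trustee, a more-likely-than-not showing, weight is at least 55): (j) 73 ≥ 55 — meets; (k) net 99−45=54 < 55 — fails.
  Not every element is met, so the trustee fails to carry Stage III.2.
The beneficiary prevails on this issue.
Per-issue: Issue I → trustee; Issue II → beneficiary; Issue III → beneficiary. The beneficiary must prevail on at least one issue; overall, the beneficiary prevails.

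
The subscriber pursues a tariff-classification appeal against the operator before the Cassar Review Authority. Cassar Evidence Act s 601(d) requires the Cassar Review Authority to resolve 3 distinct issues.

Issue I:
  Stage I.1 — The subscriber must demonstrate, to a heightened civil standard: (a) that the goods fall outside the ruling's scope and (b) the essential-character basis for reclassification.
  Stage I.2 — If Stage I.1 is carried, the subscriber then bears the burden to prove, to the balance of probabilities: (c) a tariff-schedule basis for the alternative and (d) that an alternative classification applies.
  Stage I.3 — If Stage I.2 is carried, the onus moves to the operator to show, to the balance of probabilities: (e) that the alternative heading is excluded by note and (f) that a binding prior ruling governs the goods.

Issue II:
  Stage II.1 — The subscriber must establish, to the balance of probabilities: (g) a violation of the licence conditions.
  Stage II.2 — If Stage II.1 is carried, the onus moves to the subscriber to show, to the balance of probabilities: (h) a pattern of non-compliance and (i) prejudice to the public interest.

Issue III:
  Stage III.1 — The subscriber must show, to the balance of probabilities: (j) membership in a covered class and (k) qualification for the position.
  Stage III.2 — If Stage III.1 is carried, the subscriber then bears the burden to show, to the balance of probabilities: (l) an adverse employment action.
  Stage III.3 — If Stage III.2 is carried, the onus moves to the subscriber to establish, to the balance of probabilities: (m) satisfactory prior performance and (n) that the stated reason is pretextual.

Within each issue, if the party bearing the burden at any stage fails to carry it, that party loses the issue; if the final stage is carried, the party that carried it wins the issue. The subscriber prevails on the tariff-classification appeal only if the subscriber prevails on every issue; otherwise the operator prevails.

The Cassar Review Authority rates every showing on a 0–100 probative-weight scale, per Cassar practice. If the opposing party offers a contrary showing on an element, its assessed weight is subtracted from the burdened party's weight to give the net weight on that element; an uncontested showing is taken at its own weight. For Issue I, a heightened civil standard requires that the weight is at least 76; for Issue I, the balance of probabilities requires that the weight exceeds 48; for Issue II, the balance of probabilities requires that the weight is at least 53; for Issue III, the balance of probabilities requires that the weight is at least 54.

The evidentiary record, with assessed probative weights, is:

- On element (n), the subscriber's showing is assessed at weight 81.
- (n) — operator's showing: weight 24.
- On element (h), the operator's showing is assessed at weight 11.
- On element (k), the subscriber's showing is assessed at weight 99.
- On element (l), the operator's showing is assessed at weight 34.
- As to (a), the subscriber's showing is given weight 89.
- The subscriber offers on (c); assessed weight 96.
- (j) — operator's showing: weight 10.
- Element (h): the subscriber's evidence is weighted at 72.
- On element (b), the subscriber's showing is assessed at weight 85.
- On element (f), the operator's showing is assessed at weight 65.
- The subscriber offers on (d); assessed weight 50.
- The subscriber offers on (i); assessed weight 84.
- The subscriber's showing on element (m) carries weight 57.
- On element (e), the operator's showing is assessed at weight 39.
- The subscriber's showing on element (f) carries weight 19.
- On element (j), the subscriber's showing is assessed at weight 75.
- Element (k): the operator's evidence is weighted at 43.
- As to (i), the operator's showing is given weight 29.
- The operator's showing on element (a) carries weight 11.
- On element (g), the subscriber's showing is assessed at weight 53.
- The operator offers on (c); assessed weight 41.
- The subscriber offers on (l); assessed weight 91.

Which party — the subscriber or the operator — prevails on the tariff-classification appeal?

— Issue I —
At Stage I.1 the subscriber must meet a heightened civil standard (weight is at least 76): on (a) the weight is 89 less the opposing 11 gives net 78, ≥ 76, so (a) meets the standard; on (b) the weight is 85, which does reach 76, so (b) meets the standard.
  Stage I.1 carried; the burden remains with the subscriber.
At Stage I.2 the subscriber must meet the balance of probabilities (weight exceeds 48): on (c) the weight is 96 less the opposing 41 gives net 55, > 48, so (c) meets the standard; on (d) the weight is 50, > 48, so (d) meets the standard.
  Stage I.2 is satisfied; the onus moves to the operator.
At Stage I.3 the operator must meet the balance of probabilities (weight exceeds 48): on (e) the weight is 39, which does not exceed 48, so (e) does not meet the standard; on (f) the weight is 65 less the opposing 19 gives net 46, ≤ 48, so (f) does not meet the standard.
  Stage I.3 not carried; the operator fails its burden.
So the subscriber prevails on this issue.
— Issue II —
Stage II.1 (subscriber, the balance of probabilities, weight is at least 53): (g) 53 ≥ 53 — meets.
  Stage II.1 is satisfied; the subscriber continues to bear the burden.
Stage II.2 (subscriber, the balance of probabilities, weight is at least 53): (h) net 72−11=61 ≥ 53 — meets; (i) net 84−29=55 ≥ 53 — meets.
  Stage II.2 carried; the final stage is satisfied.
With every stage satisfied, the subscriber prevails on this issue.
— Issue III —
At Stage III.1 the subscriber must meet the balance of probabilities (weight is at least 54): on (j) the weight is 75 less the opposing 10 gives net 65, ≥ 54, so (j) meets the standard; on (k) the weight is 99 less the opposing 43 gives net 56, which does reach 54, so (k) meets the standard.
  Stage III.1 is satisfied; the subscriber continues to bear the burden.
At Stage III.2 the subscriber must meet the balance of probabilities (weight is at least 54): on (l) the weight is 91 less the opposing 34 gives net 57, ≥ 54, so (l) meets the standard.
  Stage III.2 is satisfied; the subscriber continues to bear the burden.
At Stage III.3 the subscriber must meet the balance of probabilities (weight is at least 54): on (m) the weight is 57, which does reach 54, so (m) meets the standard; on (n) the weight is 81 less the opposing 24 gives net 57, which does reach 54, so (n) meets the standard.
  The subscriber carries the last stage.
All stages carried — the subscriber prevails on this issue.
Per-issue: Issue I → subscriber; Issue II → subscriber; Issue III → subscriber. The subscriber must prevail on every issue; overall, the subscriber prevails.

subscriber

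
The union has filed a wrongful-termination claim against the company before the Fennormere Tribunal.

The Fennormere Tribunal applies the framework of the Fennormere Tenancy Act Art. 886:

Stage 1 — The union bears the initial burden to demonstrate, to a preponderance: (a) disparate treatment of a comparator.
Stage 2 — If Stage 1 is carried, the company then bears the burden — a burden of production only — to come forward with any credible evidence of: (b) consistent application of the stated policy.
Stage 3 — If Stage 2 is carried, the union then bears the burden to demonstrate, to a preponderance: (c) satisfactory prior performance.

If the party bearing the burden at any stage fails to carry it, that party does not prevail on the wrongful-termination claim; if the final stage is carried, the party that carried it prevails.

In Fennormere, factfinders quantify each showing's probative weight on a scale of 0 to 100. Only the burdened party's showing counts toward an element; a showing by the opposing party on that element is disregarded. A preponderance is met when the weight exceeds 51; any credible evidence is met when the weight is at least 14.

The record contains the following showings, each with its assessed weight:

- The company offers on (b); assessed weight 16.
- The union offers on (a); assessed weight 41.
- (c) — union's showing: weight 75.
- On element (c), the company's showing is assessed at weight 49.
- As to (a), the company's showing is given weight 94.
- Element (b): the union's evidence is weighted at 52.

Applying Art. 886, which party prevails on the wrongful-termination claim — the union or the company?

company

At Stage 1 the union must meet a preponderance (weight exceeds 51): on (a) the weight is 41 (the company's 94 is given no effect), which does not exceed 51, so (a) does not meet the standard.
  Not every element is met, so the union fails to carry Stage 1.
The company prevails.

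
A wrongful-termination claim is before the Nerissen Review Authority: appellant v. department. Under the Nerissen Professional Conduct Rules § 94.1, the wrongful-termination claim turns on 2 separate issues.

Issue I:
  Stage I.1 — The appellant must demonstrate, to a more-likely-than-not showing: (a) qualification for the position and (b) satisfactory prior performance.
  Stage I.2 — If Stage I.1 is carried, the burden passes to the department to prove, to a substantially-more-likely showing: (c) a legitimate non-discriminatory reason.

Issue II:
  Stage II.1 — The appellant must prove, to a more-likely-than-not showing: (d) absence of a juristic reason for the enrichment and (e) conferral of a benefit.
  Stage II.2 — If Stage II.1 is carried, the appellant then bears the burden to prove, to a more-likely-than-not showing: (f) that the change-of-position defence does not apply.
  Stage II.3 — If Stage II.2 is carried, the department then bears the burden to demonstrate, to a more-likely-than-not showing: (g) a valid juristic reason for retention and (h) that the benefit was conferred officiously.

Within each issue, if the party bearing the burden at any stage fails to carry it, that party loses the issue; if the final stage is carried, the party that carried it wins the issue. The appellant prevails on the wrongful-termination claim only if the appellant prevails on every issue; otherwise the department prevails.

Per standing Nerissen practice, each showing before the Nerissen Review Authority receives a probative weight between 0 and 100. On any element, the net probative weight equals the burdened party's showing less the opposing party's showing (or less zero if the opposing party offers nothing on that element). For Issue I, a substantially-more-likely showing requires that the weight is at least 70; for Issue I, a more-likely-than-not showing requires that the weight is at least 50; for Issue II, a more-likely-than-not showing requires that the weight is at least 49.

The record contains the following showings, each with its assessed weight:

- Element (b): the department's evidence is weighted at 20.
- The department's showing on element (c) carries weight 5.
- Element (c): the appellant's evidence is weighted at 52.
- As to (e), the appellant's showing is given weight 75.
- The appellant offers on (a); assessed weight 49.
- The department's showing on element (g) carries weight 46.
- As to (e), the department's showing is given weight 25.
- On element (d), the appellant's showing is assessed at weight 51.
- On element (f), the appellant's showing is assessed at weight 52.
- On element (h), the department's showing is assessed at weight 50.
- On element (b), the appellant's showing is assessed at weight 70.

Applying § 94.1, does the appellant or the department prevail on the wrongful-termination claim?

department

— Issue I —
At Stage I.1 the appellant must meet a more-likely-than-not showing (weight is at least 50): on (a) the weight is 49, which does not reach 50, so (a) does not meet the standard; on (b) the weight is 70 less the opposing 20 gives net 50, ≥ 50, so (b) meets the standard.
  Not every element is met, so the appellant fails to carry Stage I.1.
The analysis ends at Stage I.1; the department prevails on this issue.
— Issue II —
Stage II.1 — burden on appellant; standard: a more-likely-than-not showing (weight is at least 49).
    (d): 51 ≥ 49 [met]
    (e): 75 − 25 = 50 ≥ 49 [met]
  Stage II.1 carried; the burden remains with the appellant.
Stage II.2 — burden on appellant; standard: a more-likely-than-not showing (weight is at least 49).
    (f): 52 ≥ 49 [met]
  The appellant carries Stage II.2; the department now bears the burden.
Stage II.3 — burden on department; standard: a more-likely-than-not showing (weight is at least 49).
    (g): 46 < 49 [not met]
    (h): 50 ≥ 49 [met]
  Stage II.3 not carried; the department fails its burden.
The analysis ends at Stage II.3; the appellant prevails on this issue.
Per-issue: Issue I → department; Issue II → appellant. The appellant must prevail on every issue; overall, the department prevails.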